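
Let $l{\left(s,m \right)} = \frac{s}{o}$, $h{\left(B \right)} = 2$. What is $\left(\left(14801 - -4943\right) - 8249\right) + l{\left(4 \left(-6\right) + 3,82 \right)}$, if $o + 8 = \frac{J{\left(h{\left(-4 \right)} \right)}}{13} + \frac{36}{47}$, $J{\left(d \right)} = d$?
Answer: $\frac{2368581}{206} \approx 11498.0$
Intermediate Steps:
$o = - \frac{4326}{611}$ ($o = -8 + \left(\frac{2}{13} + \frac{36}{47}\right) = -8 + \frac{562}{611} = - \frac{4326}{611} \approx -7.0802$)
$l{\left(s,m \right)} = - \frac{611 s}{4326}$ ($l{\left(s,m \right)} = \frac{s}{- \frac{4326}{611}} = s \left(- \frac{611}{4326}\right) = - \frac{611 s}{4326}$)
$\left(\left(14801 - -4943\right) - 8249\right) + l{\left(4 \left(-6\right) + 3,82 \right)} = \left(\left(14801 - -4943\right) - 8249\right) - \frac{611 \left(4 \left(-6\right) + 3\right)}{4326} = \left(\left(14801 + 4943\right) - 8249\right) - \frac{611 \left(-24 + 3\right)}{4326} = \left(19744 - 8249\right) - - \frac{611}{206} = 11495 + \frac{611}{206} = \frac{2368581}{206}$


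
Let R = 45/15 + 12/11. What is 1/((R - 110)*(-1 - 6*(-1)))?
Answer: -11/5825 ≈ -0.0018884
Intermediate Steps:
R = 45/11 (R = 45*(1/15) + 12*(1/11) = 3 + 12/11 = 45/11 ≈ 4.0909)
1/((R - 110)*(-1 - 6*(-1))) = 1/((45/11 - 110)*(-1 - 6*(-1))) = 1/(-1165*(-1 + 6)/11) = 1/(-1165/11*5) = 1/(-5825/11) = -11/5825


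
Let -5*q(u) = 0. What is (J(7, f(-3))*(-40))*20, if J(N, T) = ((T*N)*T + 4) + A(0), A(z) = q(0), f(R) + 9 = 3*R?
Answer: -1817600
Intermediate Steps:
f(R) = -9 + 3*R
q(u) = 0 (q(u) = -1/5*0 = 0)
A(z) = 0
J(N, T) = 4 + N*T**2 (J(N, T) = ((T*N)*T + 4) + 0 = ((N*T)*T + 4) + 0 = (N*T**2 + 4) + 0 = (4 + N*T**2) + 0 = 4 + N*T**2)
(J(7, f(-3))*(-40))*20 = ((4 + 7*(-9 + 3*(-3))**2)*(-40))*20 = ((4 + 7*(-9 - 9)**2)*(-40))*20 = ((4 + 7*(-18)**2)*(-40))*20 = ((4 + 7*324)*(-40))*20 = ((4 + 2268)*(-40))*20 = (2272*(-40))*20 = -90880*20 = -1817600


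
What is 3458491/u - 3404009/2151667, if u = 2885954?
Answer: -340327490727/887087426474 ≈ -0.38365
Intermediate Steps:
3458491/u - 3404009/2151667 = 3458491/2885954 - 3404009/2151667 = 3458491*(1/2885954) - 3404009*1/2151667 = 3458491/2885954 - 486287/307381 = -340327490727/887087426474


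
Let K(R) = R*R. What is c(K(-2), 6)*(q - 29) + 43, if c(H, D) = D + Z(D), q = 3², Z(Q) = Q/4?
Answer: -107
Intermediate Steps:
K(R) = R²
Z(Q) = Q/4 (Z(Q) = Q*(¼) = Q/4)
q = 9
c(H, D) = 5*D/4 (c(H, D) = D + D/4 = 5*D/4)
c(K(-2), 6)*(q - 29) + 43 = ((5/4)*6)*(9 - 29) + 43 = (15/2)*(-20) + 43 = -150 + 43 = -107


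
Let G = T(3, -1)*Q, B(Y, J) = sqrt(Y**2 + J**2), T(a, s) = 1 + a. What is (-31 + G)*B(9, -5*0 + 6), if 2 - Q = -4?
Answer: -21*sqrt(13) ≈ -75.717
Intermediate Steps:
Q = 6 (Q = 2 - 1*(-4) = 2 + 4 = 6)
B(Y, J) = sqrt(J**2 + Y**2)
G = 24 (G = (1 + 3)*6 = 4*6 = 24)
(-31 + G)*B(9, -5*0 + 6) = (-31 + 24)*sqrt((-5*0 + 6)**2 + 9**2) = -7*sqrt((0 + 6)**2 + 81) = -7*sqrt(6**2 + 81) = -7*sqrt(36 + 81) = -21*sqrt(13)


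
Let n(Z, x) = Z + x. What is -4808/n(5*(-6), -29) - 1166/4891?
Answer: 23447134/288569 ≈ 81.253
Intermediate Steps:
-4808/n(5*(-6), -29) - 1166/4891 = -4808/(5*(-6) - 29) - 1166/4891 = -4808/(-30 - 29) - 1166*1/4891 = -4808/(-59) - 1166/4891 = -4808*(-1/59) - 1166/4891 = 4808/59 - 1166/4891 = 23447134/288569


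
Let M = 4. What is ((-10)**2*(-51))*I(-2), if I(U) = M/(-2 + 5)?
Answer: -6800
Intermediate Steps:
I(U) = 4/3 (I(U) = 4/(-2 + 5) = 4/3)
((-10)**2*(-51))*I(-2) = ((-10)**2*(-51))*(4/3) = (100*(-51))*(4/3) = -5100*4/3 = -6800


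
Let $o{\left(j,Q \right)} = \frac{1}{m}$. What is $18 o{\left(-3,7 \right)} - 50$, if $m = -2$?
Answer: $-59$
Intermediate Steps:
$o{\left(j,Q \right)} = - \frac{1}{2}$ ($o{\left(j,Q \right)} = \frac{1}{-2} = - \frac{1}{2}$)
$18 o{\left(-3,7 \right)} - 50 = 18 \left(- \frac{1}{2}\right) - 50 = -9 - 50 = -59$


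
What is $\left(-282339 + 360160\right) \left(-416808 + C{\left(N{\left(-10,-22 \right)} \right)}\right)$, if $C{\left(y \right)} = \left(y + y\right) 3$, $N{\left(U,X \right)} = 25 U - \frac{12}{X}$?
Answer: $- \frac{358081813992}{11} \approx -3.2553 \cdot 10^{10}$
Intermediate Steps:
$N{\left(U,X \right)} = - \frac{12}{X} + 25 U$
$C{\left(y \right)} = 6 y$ ($C{\left(y \right)} = 2 y 3 = 6 y$)
$\left(-282339 + 360160\right) \left(-416808 + C{\left(N{\left(-10,-22 \right)} \right)}\right) = \left(-282339 + 360160\right) \left(-416808 + 6 \left(- \frac{12}{-22} + 25 \left(-10\right)\right)\right) = 77821 \left(-416808 + 6 \left(\left(-12\right) \left(- \frac{1}{22}\right) - 250\right)\right) = 77821 \left(-416808 + 6 \left(\frac{6}{11} - 250\right)\right) = 77821 \left(-416808 + 6 \left(- \frac{2744}{11}\right)\right) = 77821 \left(-416808 - \frac{16464}{11}\right) = 77821 \left(- \frac{4601352}{11}\right) = - \frac{358081813992}{11}$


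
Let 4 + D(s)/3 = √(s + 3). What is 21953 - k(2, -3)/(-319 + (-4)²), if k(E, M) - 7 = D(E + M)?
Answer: 6651754/303 + √2/101 ≈ 21953.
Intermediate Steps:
D(s) = -12 + 3*√(3 + s) (D(s) = -12 + 3*√(s + 3) = -12 + 3*√(3 + s))
k(E, M) = -5 + 3*√(3 + E + M) (k(E, M) = 7 + (-12 + 3*√(3 + (E + M))) = 7 + (-12 + 3*√(3 + E + M)) = -5 + 3*√(3 + E + M))
21953 - k(2, -3)/(-319 + (-4)²) = 21953 - (-5 + 3*√(3 + 2 - 3))/(-319 + (-4)²) = 21953 - (-5 + 3*√2)/(-319 + 16) = 21953 - (-5 + 3*√2)/(-303) = 21953 - (-5 + 3*√2)*(-1)/303 = 21953 - (5/303 - √2/101) = 21953 + (-5/303 + √2/101) = 6651754/303 + √2/101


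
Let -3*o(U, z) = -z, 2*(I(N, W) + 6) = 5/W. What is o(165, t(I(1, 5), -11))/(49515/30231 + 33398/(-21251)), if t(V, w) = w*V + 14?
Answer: 10635934241/28392218 ≈ 374.61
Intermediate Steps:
I(N, W) = -6 + 5/(2*W) (I(N, W) = -6 + (5/W)/2 = -6 + 5/(2*W))
t(V, w) = 14 + V*w (t(V, w) = V*w + 14 = 14 + V*w)
o(U, z) = z/3 (o(U, z) = -(-1)*z/3 = z/3)
o(165, t(I(1, 5), -11))/(49515/30231 + 33398/(-21251)) = ((14 + (-6 + (5/2)/5)*(-11))/3)/(49515/30231 + 33398/(-21251)) = ((14 + (-6 + (5/2)*(⅕))*(-11))/3)/(49515*(1/30231) + 33398*(-1/21251)) = ((14 + (-6 + ½)*(-11))/3)/(16505/10077 - 33398/21251) = ((14 - 11/2*(-11))/3)/(14196109/214146327) = ((14 + 121/2)/3)*(214146327/14196109) = ((⅓)*(149/2))*(214146327/14196109) = (149/6)*(214146327/14196109) = 10635934241/28392218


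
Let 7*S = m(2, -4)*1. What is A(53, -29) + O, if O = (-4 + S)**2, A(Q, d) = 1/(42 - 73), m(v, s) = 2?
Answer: 20907/1519 ≈ 13.764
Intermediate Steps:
A(Q, d) = -1/31 (A(Q, d) = 1/(-31) = -1/31)
S = 2/7 (S = (2*1)/7 = (1/7)*2 = 2/7 ≈ 0.28571)
O = 676/49 (O = (-4 + 2/7)**2 = (-26/7)**2 = 676/49 ≈ 13.796)
A(53, -29) + O = -1/31 + 676/49 = 20907/1519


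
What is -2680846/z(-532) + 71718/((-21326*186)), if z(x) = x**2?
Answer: -63418084341/6682459448 ≈ -9.4902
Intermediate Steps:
-2680846/z(-532) + 71718/((-21326*186)) = -2680846/((-532)**2) + 71718/((-21326*186)) = -2680846/283024 + 71718/(-3966636) = -2680846*1/283024 + 71718*(-1/3966636) = -191489/20216 - 11953/661106 = -63418084341/6682459448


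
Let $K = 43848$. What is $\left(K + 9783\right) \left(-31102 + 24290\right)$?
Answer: $-365334372$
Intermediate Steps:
$\left(K + 9783\right) \left(-31102 + 24290\right) = \left(43848 + 9783\right) \left(-31102 + 24290\right) = 53631 \left(-6812\right) = -365334372$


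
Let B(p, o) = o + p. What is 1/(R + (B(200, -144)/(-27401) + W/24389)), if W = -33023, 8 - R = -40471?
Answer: 668282989/27050520882724 ≈ 2.4705e-5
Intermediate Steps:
R = 40479 (R = 8 - 1*(-40471) = 8 + 40471 = 40479)
1/(R + (B(200, -144)/(-27401) + W/24389)) = 1/(40479 + ((-144 + 200)/(-27401) - 33023/24389)) = 1/(40479 + (56*(-1/27401) - 33023*1/24389)) = 1/(40479 + (-56/27401 - 33023/24389)) = 1/(40479 - 906229007/668282989) = 1/(27050520882724/668282989) = 668282989/27050520882724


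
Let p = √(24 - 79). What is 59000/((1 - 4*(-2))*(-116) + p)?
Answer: -61596000/1089991 - 59000*I*√55/1089991 ≈ -56.511 - 0.40143*I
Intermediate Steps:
p = I*√55 (p = √(-55) = I*√55 ≈ 7.4162*I)
59000/((1 - 4*(-2))*(-116) + p) = 59000/((1 - 4*(-2))*(-116) + I*√55) = 59000/((1 + 8)*(-116) + I*√55) = 59000/(9*(-116) + I*√55) = 59000/(-1044 + I*√55)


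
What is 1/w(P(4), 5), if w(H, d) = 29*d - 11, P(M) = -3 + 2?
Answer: 1/134 ≈ 0.0074627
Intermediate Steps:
P(M) = -1
w(H, d) = -11 + 29*d
1/w(P(4), 5) = 1/(-11 + 29*5) = 1/(-11 + 145) = 1/134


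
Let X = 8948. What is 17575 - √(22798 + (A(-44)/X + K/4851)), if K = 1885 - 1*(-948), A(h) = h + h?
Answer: 17575 - 5*√243513815907659/516747 ≈ 17424.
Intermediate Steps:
A(h) = 2*h
K = 2833 (K = 1885 + 948 = 2833)
17575 - √(22798 + (A(-44)/X + K/4851)) = 17575 - √(22798 + ((2*(-44))/8948 + 2833/4851)) = 17575 - √(22798 + (-88*1/8948 + 2833*(1/4851))) = 17575 - √(22798 + (-22/2237 + 2833/4851)) = 17575 - √(22798 + 6230699/10851687) = 17575 - √(247402990925/10851687) = 17575 - 5*√243513815907659/516747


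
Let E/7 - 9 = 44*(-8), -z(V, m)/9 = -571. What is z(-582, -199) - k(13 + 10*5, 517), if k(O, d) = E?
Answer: 7540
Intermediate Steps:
z(V, m) = 5139 (z(V, m) = -9*(-571) = 5139)
E = -2401 (E = 63 + 7*(44*(-8)) = 63 + 7*(-352) = 63 - 2464 = -2401)
k(O, d) = -2401
z(-582, -199) - k(13 + 10*5, 517) = 5139 - 1*(-2401) = 5139 + 2401 = 7540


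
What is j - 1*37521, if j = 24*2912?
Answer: 32367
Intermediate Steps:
j = 69888
j - 1*37521 = 69888 - 1*37521 = 69888 - 37521 = 32367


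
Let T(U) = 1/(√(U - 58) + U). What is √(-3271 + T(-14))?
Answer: √(-3271 + 1/(-14 + 6*I*√2)) ≈ 0.0003 - 57.193*I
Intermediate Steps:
T(U) = 1/(U + √(-58 + U)) (T(U) = 1/(√(-58 + U) + U) = 1/(U + √(-58 + U)))
√(-3271 + T(-14)) = √(-3271 + 1/(-14 + √(-58 - 14))) = √(-3271 + 1/(-14 + √(-72))) = √(-3271 + 1/(-14 + 6*I*√2))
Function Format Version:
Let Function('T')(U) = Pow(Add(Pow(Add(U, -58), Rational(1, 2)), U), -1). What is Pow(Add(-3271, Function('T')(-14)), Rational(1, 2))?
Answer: Pow(Add(-3271, Pow(Add(-14, Mul(6, I, Pow(2, Rational(1, 2)))), -1)), Rational(1, 2)) ≈ Add(0.0003, Mul(-57.193, I))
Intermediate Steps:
Function('T')(U) = Pow(Add(U, Pow(Add(-58, U), Rational(1, 2))), -1) (Function('T')(U) = Pow(Add(Pow(Add(-58, U), Rational(1, 2)), U), -1) = Pow(Add(U, Pow(Add(-58, U), Rational(1, 2))), -1))
Pow(Add(-3271, Function('T')(-14)), Rational(1, 2)) = Pow(Add(-3271, Pow(Add(-14, Pow(Add(-58, -14), Rational(1, 2))), -1)), Rational(1, 2)) = Pow(Add(-3271, Pow(Add(-14, Pow(-72, Rational(1, 2))), -1)), Rational(1, 2)) = Pow(Add(-3271, Pow(Add(-14, Mul(6, I, Pow(2, Rational(1, 2)))), -1)), Rational(1, 2))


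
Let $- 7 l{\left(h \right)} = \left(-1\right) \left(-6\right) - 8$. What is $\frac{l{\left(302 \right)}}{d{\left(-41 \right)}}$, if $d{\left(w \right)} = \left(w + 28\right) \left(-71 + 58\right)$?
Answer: $\frac{2}{1183} \approx 0.0016906$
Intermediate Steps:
$d{\left(w \right)} = -364 - 13 w$ ($d{\left(w \right)} = \left(28 + w\right) \left(-13\right) = -364 - 13 w$)
$l{\left(h \right)} = \frac{2}{7}$ ($l{\left(h \right)} = - \frac{\left(-1\right) \left(-6\right) - 8}{7} = - \frac{6 - 8}{7} = \left(- \frac{1}{7}\right) \left(-2\right) = \frac{2}{7}$)
$\frac{l{\left(302 \right)}}{d{\left(-41 \right)}} = \frac{2}{7 \left(-364 - -533\right)} = \frac{2}{7 \left(-364 + 533\right)} = \frac{2}{7 \cdot 169} = \frac{2}{7} \cdot \frac{1}{169} = \frac{2}{1183}$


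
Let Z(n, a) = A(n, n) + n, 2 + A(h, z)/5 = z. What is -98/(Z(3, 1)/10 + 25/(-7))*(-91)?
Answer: -312130/97 ≈ -3217.8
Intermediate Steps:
A(h, z) = -10 + 5*z
Z(n, a) = -10 + 6*n (Z(n, a) = (-10 + 5*n) + n = -10 + 6*n)
-98/(Z(3, 1)/10 + 25/(-7))*(-91) = -98/((-10 + 6*3)/10 + 25/(-7))*(-91) = -98/((-10 + 18)*(⅒) + 25*(-⅐))*(-91) = -98/(8*(⅒) - 25/7)*(-91) = -98/(⅘ - 25/7)*(-91) = -98/(-97/35)*(-91) = -98*(-35/97)*(-91) = (3430/97)*(-91) = -312130/97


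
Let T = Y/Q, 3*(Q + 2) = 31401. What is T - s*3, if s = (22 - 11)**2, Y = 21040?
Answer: -755551/2093 ≈ -360.99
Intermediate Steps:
Q = 10465 (Q = -2 + (1/3)*31401 = -2 + 10467 = 10465)
s = 121 (s = 11**2 = 121)
T = 4208/2093 (T = 21040/10465 = 21040*(1/10465) = 4208/2093 ≈ 2.0105)
T - s*3 = 4208/2093 - 121*3 = 4208/2093 - 1*363 = 4208/2093 - 363 = -755551/2093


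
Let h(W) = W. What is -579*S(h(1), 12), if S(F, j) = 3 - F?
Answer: -1158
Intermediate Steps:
-579*S(h(1), 12) = -579*(3 - 1*1) = -579*(3 - 1) = -579*2 = -1158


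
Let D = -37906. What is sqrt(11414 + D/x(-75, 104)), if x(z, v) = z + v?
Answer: 10*sqrt(84999)/29 ≈ 100.53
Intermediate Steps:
x(z, v) = v + z
sqrt(11414 + D/x(-75, 104)) = sqrt(11414 - 37906/(104 - 75)) = sqrt(11414 - 37906/29) = sqrt(293100/29) = 10*sqrt(84999)/29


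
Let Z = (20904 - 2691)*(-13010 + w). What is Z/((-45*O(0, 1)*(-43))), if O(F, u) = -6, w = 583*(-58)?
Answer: 47378084/645 ≈ 73454.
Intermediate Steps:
w = -33814
Z = -852805512 (Z = (20904 - 2691)*(-13010 - 33814) = 18213*(-46824) = -852805512)
Z/((-45*O(0, 1)*(-43))) = -852805512/(-45*(-6)*(-43)) = -852805512/(270*(-43)) = -852805512/(-11610) = -852805512*(-1/11610) = 47378084/645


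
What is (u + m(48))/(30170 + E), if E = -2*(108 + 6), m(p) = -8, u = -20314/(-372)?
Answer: 8669/5569212 ≈ 0.0015566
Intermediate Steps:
u = 10157/186 (u = -20314*(-1/372) = 10157/186 ≈ 54.608)
E = -228 (E = -2*114 = -228)
(u + m(48))/(30170 + E) = (10157/186 - 8)/(30170 - 228) = (8669/186)/29942 = (8669/186)*(1/29942) = 8669/5569212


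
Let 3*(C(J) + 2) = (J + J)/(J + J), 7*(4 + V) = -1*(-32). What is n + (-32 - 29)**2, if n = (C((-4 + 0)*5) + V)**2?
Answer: 1641490/441 ≈ 3722.2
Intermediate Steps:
V = 4/7 (V = -4 + (-1*(-32))/7 = -4 + (1/7)*32 = -4 + 32/7 = 4/7 ≈ 0.57143)
C(J) = -5/3 (C(J) = -2 + ((J + J)/(J + J))/3 = -2 + ((2*J)/((2*J)))/3 = -2 + ((2*J)*(1/(2*J)))/3 = -2 + (1/3)*1 = -2 + 1/3 = -5/3)
n = 529/441 (n = (-5/3 + 4/7)**2 = (-23/21)**2 = 529/441 ≈ 1.1995)
n + (-32 - 29)**2 = 529/441 + (-32 - 29)**2 = 529/441 + (-61)**2 = 529/441 + 3721 = 1641490/441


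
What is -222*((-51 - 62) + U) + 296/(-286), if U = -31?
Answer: 4571276/143 ≈ 31967.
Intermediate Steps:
-222*((-51 - 62) + U) + 296/(-286) = -222*((-51 - 62) - 31) + 296/(-286) = -222*(-113 - 31) + 296*(-1/286) = -222*(-144) - 148/143 = 31968 - 148/143 = 4571276/143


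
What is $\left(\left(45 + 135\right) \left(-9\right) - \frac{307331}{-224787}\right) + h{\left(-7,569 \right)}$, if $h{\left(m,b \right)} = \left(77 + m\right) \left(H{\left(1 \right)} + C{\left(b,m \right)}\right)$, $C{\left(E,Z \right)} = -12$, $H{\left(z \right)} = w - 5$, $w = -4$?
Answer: $- \frac{694284499}{224787} \approx -3088.6$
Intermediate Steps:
$H{\left(z \right)} = -9$ ($H{\left(z \right)} = -4 - 5 = -9$)
$h{\left(m,b \right)} = -1617 - 21 m$ ($h{\left(m,b \right)} = \left(77 + m\right) \left(-9 - 12\right) = \left(77 + m\right) \left(-21\right) = -1617 - 21 m$)
$\left(\left(45 + 135\right) \left(-9\right) - \frac{307331}{-224787}\right) + h{\left(-7,569 \right)} = \left(\left(45 + 135\right) \left(-9\right) - \frac{307331}{-224787}\right) - 1470 = \left(180 \left(-9\right) - - \frac{307331}{224787}\right) + \left(-1617 + 147\right) = \left(-1620 + \frac{307331}{224787}\right) - 1470 = - \frac{363847609}{224787} - 1470 = - \frac{694284499}{224787}$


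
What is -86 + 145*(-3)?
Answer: -521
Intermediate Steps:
-86 + 145*(-3) = -86 - 435 = -521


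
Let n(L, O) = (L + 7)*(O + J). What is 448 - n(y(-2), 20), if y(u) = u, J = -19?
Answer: 443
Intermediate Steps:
n(L, O) = (-19 + O)*(7 + L) (n(L, O) = (L + 7)*(O - 19) = (7 + L)*(-19 + O) = (-19 + O)*(7 + L))
448 - n(y(-2), 20) = 448 - (-133 - 19*(-2) + 7*20 - 2*20) = 448 - (-133 + 38 + 140 - 40) = 448 - 1*5 = 448 - 5 = 443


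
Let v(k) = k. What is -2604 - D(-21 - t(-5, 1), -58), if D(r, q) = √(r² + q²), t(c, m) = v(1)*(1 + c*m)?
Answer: -2604 - √3653 ≈ -2664.4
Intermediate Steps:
t(c, m) = 1 + c*m (t(c, m) = 1*(1 + c*m) = 1 + c*m)
D(r, q) = √(q² + r²)
-2604 - D(-21 - t(-5, 1), -58) = -2604 - √((-58)² + (-21 - (1 - 5*1))²) = -2604 - √(3364 + (-21 - (1 - 5))²) = -2604 - √(3364 + (-21 - 1*(-4))²) = -2604 - √(3364 + (-21 + 4)²) = -2604 - √(3364 + (-17)²) = -2604 - √(3364 + 289) = -2604 - √3653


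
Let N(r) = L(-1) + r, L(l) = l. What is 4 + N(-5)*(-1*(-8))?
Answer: -44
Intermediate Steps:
N(r) = -1 + r
4 + N(-5)*(-1*(-8)) = 4 + (-1 - 5)*(-1*(-8)) = 4 - 6*8 = 4 - 48 = -44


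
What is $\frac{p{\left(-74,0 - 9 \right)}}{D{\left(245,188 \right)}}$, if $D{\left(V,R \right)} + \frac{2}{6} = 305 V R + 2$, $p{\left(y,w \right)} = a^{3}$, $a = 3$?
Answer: $\frac{81}{42144905} \approx 1.9219 \cdot 10^{-6}$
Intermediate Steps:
$p{\left(y,w \right)} = 27$ ($p{\left(y,w \right)} = 3^{3} = 27$)
$D{\left(V,R \right)} = \frac{5}{3} + 305 R V$ ($D{\left(V,R \right)} = - \frac{1}{3} + \left(305 V R + 2\right) = - \frac{1}{3} + \left(305 R V + 2\right) = - \frac{1}{3} + \left(2 + 305 R V\right) = \frac{5}{3} + 305 R V$)
$\frac{p{\left(-74,0 - 9 \right)}}{D{\left(245,188 \right)}} = \frac{27}{\frac{5}{3} + 305 \cdot 188 \cdot 245} = \frac{27}{\frac{5}{3} + 14048300} = \frac{27}{\frac{42144905}{3}} = 27 \cdot \frac{3}{42144905} = \frac{81}{42144905}$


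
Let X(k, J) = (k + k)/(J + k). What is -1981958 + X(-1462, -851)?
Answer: -4584265930/2313 ≈ -1.9820e+6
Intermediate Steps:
X(k, J) = 2*k/(J + k) (X(k, J) = (2*k)/(J + k) = 2*k/(J + k))
-1981958 + X(-1462, -851) = -1981958 + 2*(-1462)/(-851 - 1462) = -1981958 + 2*(-1462)/(-2313) = -1981958 + 2*(-1462)*(-1/2313) = -1981958 + 2924/2313 = -4584265930/2313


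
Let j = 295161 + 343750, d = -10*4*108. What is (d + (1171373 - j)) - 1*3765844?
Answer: -3237702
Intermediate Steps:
d = -4320 (d = -40*108 = -4320)
j = 638911
(d + (1171373 - j)) - 1*3765844 = (-4320 + (1171373 - 1*638911)) - 1*3765844 = (-4320 + (1171373 - 638911)) - 3765844 = (-4320 + 532462) - 3765844 = 528142 - 3765844 = -3237702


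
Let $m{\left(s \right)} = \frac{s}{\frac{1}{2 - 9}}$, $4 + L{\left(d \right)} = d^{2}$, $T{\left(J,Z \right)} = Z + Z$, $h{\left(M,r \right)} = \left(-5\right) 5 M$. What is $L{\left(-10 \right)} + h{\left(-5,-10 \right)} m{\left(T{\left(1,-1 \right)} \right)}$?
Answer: $1846$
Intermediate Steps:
$h{\left(M,r \right)} = - 25 M$
$T{\left(J,Z \right)} = 2 Z$
$L{\left(d \right)} = -4 + d^{2}$
$m{\left(s \right)} = - 7 s$ ($m{\left(s \right)} = \frac{s}{\frac{1}{-7}} = \frac{s}{- \frac{1}{7}} = s \left(-7\right) = - 7 s$)
$L{\left(-10 \right)} + h{\left(-5,-10 \right)} m{\left(T{\left(1,-1 \right)} \right)} = \left(-4 + \left(-10\right)^{2}\right) + \left(-25\right) \left(-5\right) \left(- 7 \cdot 2 \left(-1\right)\right) = \left(-4 + 100\right) + 125 \left(\left(-7\right) \left(-2\right)\right) = 96 + 125 \cdot 14 = 96 + 1750 = 1846$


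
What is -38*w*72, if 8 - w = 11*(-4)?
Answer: -142272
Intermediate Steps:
w = 52 (w = 8 - 11*(-4) = 8 - 1*(-44) = 8 + 44 = 52)
-38*w*72 = -38*52*72 = -1976*72 = -142272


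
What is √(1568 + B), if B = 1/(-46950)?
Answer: √138253850922/9390 ≈ 39.598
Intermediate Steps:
B = -1/46950 ≈ -2.1299e-5
√(1568 + B) = √(1568 - 1/46950) = √(73617599/46950) = √138253850922/9390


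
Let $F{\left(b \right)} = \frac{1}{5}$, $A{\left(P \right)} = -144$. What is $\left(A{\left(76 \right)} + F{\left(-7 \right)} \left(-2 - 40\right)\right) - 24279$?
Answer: $- \frac{122157}{5} \approx -24431.0$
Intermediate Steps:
$F{\left(b \right)} = \frac{1}{5}$
$\left(A{\left(76 \right)} + F{\left(-7 \right)} \left(-2 - 40\right)\right) - 24279 = \left(-144 + \frac{-2 - 40}{5}\right) - 24279 = \left(-144 + \frac{1}{5} \left(-42\right)\right) - 24279 = \left(-144 - \frac{42}{5}\right) - 24279 = - \frac{762}{5} - 24279 = - \frac{122157}{5}$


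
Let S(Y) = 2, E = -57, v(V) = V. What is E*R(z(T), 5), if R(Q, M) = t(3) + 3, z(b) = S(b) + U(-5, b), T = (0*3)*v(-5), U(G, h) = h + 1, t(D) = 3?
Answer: -342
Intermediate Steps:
U(G, h) = 1 + h
T = 0 (T = (0*3)*(-5) = 0*(-5) = 0)
z(b) = 3 + b (z(b) = 2 + (1 + b) = 3 + b)
R(Q, M) = 6 (R(Q, M) = 3 + 3 = 6)
E*R(z(T), 5) = -57*6 = -342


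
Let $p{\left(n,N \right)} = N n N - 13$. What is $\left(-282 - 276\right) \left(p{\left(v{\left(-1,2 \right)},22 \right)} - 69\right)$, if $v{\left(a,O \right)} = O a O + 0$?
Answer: $1126044$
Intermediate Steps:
$v{\left(a,O \right)} = a O^{2}$ ($v{\left(a,O \right)} = a O^{2} + 0 = a O^{2}$)
$p{\left(n,N \right)} = -13 + n N^{2}$ ($p{\left(n,N \right)} = n N^{2} - 13 = -13 + n N^{2}$)
$\left(-282 - 276\right) \left(p{\left(v{\left(-1,2 \right)},22 \right)} - 69\right) = \left(-282 - 276\right) \left(\left(-13 + - 2^{2} \cdot 22^{2}\right) - 69\right) = - 558 \left(\left(-13 + \left(-1\right) 4 \cdot 484\right) - 69\right) = - 558 \left(\left(-13 - 1936\right) - 69\right) = - 558 \left(-1949 - 69\right) = \left(-558\right) \left(-2018\right) = 1126044$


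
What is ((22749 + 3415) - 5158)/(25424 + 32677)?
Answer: 7002/19367 ≈ 0.36154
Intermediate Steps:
((22749 + 3415) - 5158)/(25424 + 32677) = (26164 - 5158)/58101 = 21006*(1/58101) = 7002/19367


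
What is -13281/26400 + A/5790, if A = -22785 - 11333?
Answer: -32587073/5095200 ≈ -6.3956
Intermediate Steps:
A = -34118
-13281/26400 + A/5790 = -13281/26400 - 34118/5790 = -13281*1/26400 - 34118*1/5790 = -4427/8800 - 17059/2895 = -32587073/5095200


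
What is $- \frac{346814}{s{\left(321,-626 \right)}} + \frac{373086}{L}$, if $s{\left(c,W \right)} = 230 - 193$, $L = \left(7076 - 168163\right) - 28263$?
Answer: $- \frac{4691645363}{500425} \approx -9375.3$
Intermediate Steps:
$L = -189350$ ($L = -161087 - 28263 = -189350$)
$s{\left(c,W \right)} = 37$
$- \frac{346814}{s{\left(321,-626 \right)}} + \frac{373086}{L} = - \frac{346814}{37} + \frac{373086}{-189350} = \left(-346814\right) \frac{1}{37} + 373086 \left(- \frac{1}{189350}\right) = - \frac{346814}{37} - \frac{26649}{13525} = - \frac{4691645363}{500425}$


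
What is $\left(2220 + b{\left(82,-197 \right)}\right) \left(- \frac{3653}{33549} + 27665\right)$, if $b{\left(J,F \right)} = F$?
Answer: $\frac{1877605840936}{33549} \approx 5.5966 \cdot 10^{7}$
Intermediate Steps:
$\left(2220 + b{\left(82,-197 \right)}\right) \left(- \frac{3653}{33549} + 27665\right) = \left(2220 - 197\right) \left(- \frac{3653}{33549} + 27665\right) = 2023 \left(\left(-3653\right) \frac{1}{33549} + 27665\right) = 2023 \left(- \frac{3653}{33549} + 27665\right) = 2023 \cdot \frac{928129432}{33549} = \frac{1877605840936}{33549}$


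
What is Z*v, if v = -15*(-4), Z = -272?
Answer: -16320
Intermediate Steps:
v = 60
Z*v = -272*60 = -16320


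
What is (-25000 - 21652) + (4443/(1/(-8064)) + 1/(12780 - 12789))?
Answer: -322875037/9 ≈ -3.5875e+7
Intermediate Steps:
(-25000 - 21652) + (4443/(1/(-8064)) + 1/(12780 - 12789)) = -46652 + (4443/(-1/8064) + 1/(-9)) = -46652 + (4443*(-8064) - 1/9) = -46652 + (-35828352 - 1/9) = -46652 - 322455169/9 = -322875037/9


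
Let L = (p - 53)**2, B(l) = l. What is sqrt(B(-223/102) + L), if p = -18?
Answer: sqrt(52423818)/102 ≈ 70.985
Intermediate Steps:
L = 5041 (L = (-18 - 53)**2 = (-71)**2 = 5041)
sqrt(B(-223/102) + L) = sqrt(-223/102 + 5041) = sqrt(513959/102) = sqrt(52423818)/102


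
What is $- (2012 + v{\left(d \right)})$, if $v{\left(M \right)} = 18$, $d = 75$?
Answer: $-2030$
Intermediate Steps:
$- (2012 + v{\left(d \right)}) = - (2012 + 18) = \left(-1\right) 2030 = -2030$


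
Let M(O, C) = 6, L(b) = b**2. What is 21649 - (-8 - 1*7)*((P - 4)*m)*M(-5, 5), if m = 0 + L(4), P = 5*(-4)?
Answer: -12911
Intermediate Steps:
P = -20
m = 16 (m = 0 + 4**2 = 0 + 16 = 16)
21649 - (-8 - 1*7)*((P - 4)*m)*M(-5, 5) = 21649 - (-8 - 1*7)*((-20 - 4)*16)*6 = 21649 - (-8 - 7)*(-24*16)*6 = 21649 - (-15*(-384))*6 = 21649 - 5760*6 = 21649 - 1*34560 = 21649 - 34560 = -12911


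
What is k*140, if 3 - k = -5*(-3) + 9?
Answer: -2940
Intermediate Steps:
k = -21 (k = 3 - (-5*(-3) + 9) = 3 - (15 + 9) = 3 - 1*24 = 3 - 24 = -21)
k*140 = -21*140 = -2940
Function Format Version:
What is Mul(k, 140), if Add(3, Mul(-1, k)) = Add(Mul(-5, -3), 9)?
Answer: -2940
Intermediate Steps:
k = -21 (k = Add(3, Mul(-1, Add(Mul(-5, -3), 9))) = Add(3, Mul(-1, Add(15, 9))) = Add(3, Mul(-1, 24)) = Add(3, -24) = -21)
Mul(k, 140) = Mul(-21, 140) = -2940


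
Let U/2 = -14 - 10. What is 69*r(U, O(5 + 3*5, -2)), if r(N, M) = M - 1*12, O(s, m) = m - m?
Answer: -828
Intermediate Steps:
O(s, m) = 0
U = -48 (U = 2*(-14 - 10) = 2*(-24) = -48)
r(N, M) = -12 + M (r(N, M) = M - 12 = -12 + M)
69*r(U, O(5 + 3*5, -2)) = 69*(-12 + 0) = 69*(-12) = -828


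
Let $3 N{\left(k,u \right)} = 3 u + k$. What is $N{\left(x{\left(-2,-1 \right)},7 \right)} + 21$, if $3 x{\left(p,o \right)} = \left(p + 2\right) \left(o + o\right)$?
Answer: $28$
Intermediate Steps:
$x{\left(p,o \right)} = \frac{2 o \left(2 + p\right)}{3}$ ($x{\left(p,o \right)} = \frac{\left(p + 2\right) \left(o + o\right)}{3} = \frac{\left(2 + p\right) 2 o}{3} = \frac{2 o \left(2 + p\right)}{3}$)
$N{\left(k,u \right)} = u + \frac{k}{3}$ ($N{\left(k,u \right)} = \frac{3 u + k}{3} = \frac{k + 3 u}{3} = u + \frac{k}{3}$)
$N{\left(x{\left(-2,-1 \right)},7 \right)} + 21 = \left(7 + \frac{\frac{2}{3} \left(-1\right) \left(2 - 2\right)}{3}\right) + 21 = \left(7 + \frac{\frac{2}{3} \left(-1\right) 0}{3}\right) + 21 = \left(7 + \frac{1}{3} \cdot 0\right) + 21 = \left(7 + 0\right) + 21 = 7 + 21 = 28$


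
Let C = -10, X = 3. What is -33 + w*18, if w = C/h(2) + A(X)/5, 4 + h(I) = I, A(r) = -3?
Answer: 231/5 ≈ 46.200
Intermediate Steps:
h(I) = -4 + I
w = 22/5 (w = -10/(-4 + 2) - 3/5 = -10/(-2) - 3*⅕ = -10*(-½) - ⅗ = 5 - ⅗ = 22/5 ≈ 4.4000)
-33 + w*18 = -33 + (22/5)*18 = -33 + 396/5 = 231/5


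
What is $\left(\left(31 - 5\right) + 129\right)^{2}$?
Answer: $24025$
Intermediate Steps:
$\left(\left(31 - 5\right) + 129\right)^{2} = \left(26 + 129\right)^{2} = 155^{2} = 24025$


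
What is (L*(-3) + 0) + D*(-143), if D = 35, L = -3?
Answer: -4996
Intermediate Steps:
(L*(-3) + 0) + D*(-143) = (-3*(-3) + 0) + 35*(-143) = (9 + 0) - 5005 = 9 - 5005 = -4996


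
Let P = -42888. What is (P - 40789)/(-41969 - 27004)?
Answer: 83677/68973 ≈ 1.2132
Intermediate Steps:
(P - 40789)/(-41969 - 27004) = (-42888 - 40789)/(-41969 - 27004) = -83677/(-68973) = -83677*(-1/68973) = 83677/68973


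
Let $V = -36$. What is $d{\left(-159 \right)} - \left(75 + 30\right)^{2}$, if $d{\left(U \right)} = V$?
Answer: $-11061$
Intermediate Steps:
$d{\left(U \right)} = -36$
$d{\left(-159 \right)} - \left(75 + 30\right)^{2} = -36 - \left(75 + 30\right)^{2} = -36 - 105^{2} = -36 - 11025 = -11061$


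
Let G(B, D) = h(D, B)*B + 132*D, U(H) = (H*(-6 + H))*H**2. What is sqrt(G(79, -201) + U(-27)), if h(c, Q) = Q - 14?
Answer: sqrt(628142) ≈ 792.55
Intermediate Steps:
h(c, Q) = -14 + Q
U(H) = H**3*(-6 + H)
G(B, D) = 132*D + B*(-14 + B) (G(B, D) = (-14 + B)*B + 132*D = B*(-14 + B) + 132*D = 132*D + B*(-14 + B))
sqrt(G(79, -201) + U(-27)) = sqrt((132*(-201) + 79*(-14 + 79)) + (-27)**3*(-6 - 27)) = sqrt((-26532 + 79*65) - 19683*(-33)) = sqrt((-26532 + 5135) + 649539) = sqrt(-21397 + 649539) = sqrt(628142)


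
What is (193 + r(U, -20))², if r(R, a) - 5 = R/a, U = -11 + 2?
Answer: 15752961/400 ≈ 39382.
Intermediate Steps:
U = -9
r(R, a) = 5 + R/a
(193 + r(U, -20))² = (193 + (5 - 9/(-20)))² = (193 + (5 - 9*(-1/20)))² = (193 + (5 + 9/20))² = (193 + 109/20)² = (3969/20)² = 15752961/400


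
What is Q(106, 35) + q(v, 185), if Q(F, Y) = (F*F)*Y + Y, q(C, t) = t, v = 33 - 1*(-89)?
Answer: 393480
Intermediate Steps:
v = 122 (v = 33 + 89 = 122)
Q(F, Y) = Y + Y*F² (Q(F, Y) = F²*Y + Y = Y*F² + Y = Y + Y*F²)
Q(106, 35) + q(v, 185) = 35*(1 + 106²) + 185 = 35*(1 + 11236) + 185 = 35*11237 + 185 = 393295 + 185 = 393480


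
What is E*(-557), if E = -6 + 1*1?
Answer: 2785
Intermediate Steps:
E = -5 (E = -6 + 1 = -5)
E*(-557) = -5*(-557) = 2785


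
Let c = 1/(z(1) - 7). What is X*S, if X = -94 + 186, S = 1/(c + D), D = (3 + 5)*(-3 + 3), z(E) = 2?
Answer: -460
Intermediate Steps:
D = 0 (D = 8*0 = 0)
c = -⅕ (c = 1/(2 - 7) = 1/(-5) = -⅕ ≈ -0.20000)
S = -5 (S = 1/(-⅕ + 0) = 1/(-⅕) = -5)
X = 92
X*S = 92*(-5) = -460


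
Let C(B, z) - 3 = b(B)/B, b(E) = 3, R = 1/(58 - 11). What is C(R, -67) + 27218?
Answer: 27362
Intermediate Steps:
R = 1/47 ≈ 0.021277
C(B, z) = 3 + 3/B
C(R, -67) + 27218 = (3 + 3/(1/47)) + 27218 = (3 + 3*47) + 27218 = (3 + 141) + 27218 = 144 + 27218 = 27362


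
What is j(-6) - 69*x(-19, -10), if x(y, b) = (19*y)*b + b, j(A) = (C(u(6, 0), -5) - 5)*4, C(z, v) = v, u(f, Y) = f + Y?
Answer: -248440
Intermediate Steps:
u(f, Y) = Y + f
j(A) = -40 (j(A) = (-5 - 5)*4 = -10*4 = -40)
x(y, b) = b + 19*b*y (x(y, b) = 19*b*y + b = b + 19*b*y)
j(-6) - 69*x(-19, -10) = -40 - (-690)*(1 + 19*(-19)) = -40 - (-690)*(1 - 361) = -40 - (-690)*(-360) = -40 - 69*3600 = -40 - 248400 = -248440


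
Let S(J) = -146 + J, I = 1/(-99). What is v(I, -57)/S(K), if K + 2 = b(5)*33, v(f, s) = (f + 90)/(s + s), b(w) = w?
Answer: -8909/191862 ≈ -0.046434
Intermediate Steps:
I = -1/99 ≈ -0.010101
v(f, s) = (90 + f)/(2*s) (v(f, s) = (90 + f)/((2*s)) = (90 + f)*(1/(2*s)) = (90 + f)/(2*s))
K = 163 (K = -2 + 5*33 = -2 + 165 = 163)
v(I, -57)/S(K) = ((½)*(90 - 1/99)/(-57))/(-146 + 163) = ((½)*(-1/57)*(8909/99))/17 = -8909/11286*1/17 = -8909/191862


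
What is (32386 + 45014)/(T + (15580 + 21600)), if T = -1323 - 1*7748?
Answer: 77400/28109 ≈ 2.7536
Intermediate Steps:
T = -9071 (T = -1323 - 7748 = -9071)
(32386 + 45014)/(T + (15580 + 21600)) = (32386 + 45014)/(-9071 + (15580 + 21600)) = 77400/(-9071 + 37180) = 77400/28109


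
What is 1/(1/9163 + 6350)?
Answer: 9163/58185051 ≈ 0.00015748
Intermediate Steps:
1/(1/9163 + 6350) = 1/(58185051/9163) = 9163/58185051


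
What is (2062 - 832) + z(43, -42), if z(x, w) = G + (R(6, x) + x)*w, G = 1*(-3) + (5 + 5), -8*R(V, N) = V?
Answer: -1075/2 ≈ -537.50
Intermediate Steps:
R(V, N) = -V/8
G = 7 (G = -3 + 10 = 7)
z(x, w) = 7 + w*(-¾ + x) (z(x, w) = 7 + (-⅛*6 + x)*w = 7 + (-¾ + x)*w = 7 + w*(-¾ + x))
(2062 - 832) + z(43, -42) = (2062 - 832) + (7 - ¾*(-42) - 42*43) = 1230 + (7 + 63/2 - 1806) = 1230 - 3535/2 = -1075/2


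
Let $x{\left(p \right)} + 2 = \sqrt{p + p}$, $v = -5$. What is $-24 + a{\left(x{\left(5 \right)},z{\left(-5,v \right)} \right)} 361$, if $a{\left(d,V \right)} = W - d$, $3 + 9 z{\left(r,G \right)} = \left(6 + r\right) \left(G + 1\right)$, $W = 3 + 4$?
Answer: $3225 - 361 \sqrt{10} \approx 2083.4$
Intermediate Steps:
$x{\left(p \right)} = -2 + \sqrt{2} \sqrt{p}$ ($x{\left(p \right)} = -2 + \sqrt{p + p} = -2 + \sqrt{2 p} = -2 + \sqrt{2} \sqrt{p}$)
$W = 7$
$z{\left(r,G \right)} = - \frac{1}{3} + \frac{\left(1 + G\right) \left(6 + r\right)}{9}$ ($z{\left(r,G \right)} = - \frac{1}{3} + \frac{\left(6 + r\right) \left(G + 1\right)}{9} = - \frac{1}{3} + \frac{\left(6 + r\right) \left(1 + G\right)}{9} = - \frac{1}{3} + \frac{\left(1 + G\right) \left(6 + r\right)}{9}$)
$a{\left(d,V \right)} = 7 - d$
$-24 + a{\left(x{\left(5 \right)},z{\left(-5,v \right)} \right)} 361 = -24 + \left(7 - \left(-2 + \sqrt{2} \sqrt{5}\right)\right) 361 = -24 + \left(7 - \left(-2 + \sqrt{10}\right)\right) 361 = -24 + \left(7 + \left(2 - \sqrt{10}\right)\right) 361 = -24 + \left(9 - \sqrt{10}\right) 361 = -24 + \left(3249 - 361 \sqrt{10}\right) = 3225 - 361 \sqrt{10}$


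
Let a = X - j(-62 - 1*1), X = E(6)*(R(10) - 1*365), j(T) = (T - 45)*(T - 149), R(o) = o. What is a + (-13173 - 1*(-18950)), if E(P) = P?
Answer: -19249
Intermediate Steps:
j(T) = (-149 + T)*(-45 + T) (j(T) = (-45 + T)*(-149 + T) = (-149 + T)*(-45 + T))
X = -2130 (X = 6*(10 - 1*365) = 6*(10 - 365) = 6*(-355) = -2130)
a = -25026 (a = -2130 - (6705 + (-62 - 1*1)² - 194*(-62 - 1*1)) = -2130 - (6705 + (-62 - 1)² - 194*(-62 - 1)) = -2130 - (6705 + (-63)² - 194*(-63)) = -2130 - (6705 + 3969 + 12222) = -2130 - 1*22896 = -2130 - 22896 = -25026)
a + (-13173 - 1*(-18950)) = -25026 + (-13173 - 1*(-18950)) = -25026 + (-13173 + 18950) = -25026 + 5777 = -19249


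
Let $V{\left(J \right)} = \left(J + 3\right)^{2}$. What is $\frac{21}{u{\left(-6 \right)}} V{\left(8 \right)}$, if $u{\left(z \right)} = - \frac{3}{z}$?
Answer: $5082$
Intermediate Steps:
$V{\left(J \right)} = \left(3 + J\right)^{2}$
$\frac{21}{u{\left(-6 \right)}} V{\left(8 \right)} = \frac{21}{\left(-3\right) \frac{1}{-6}} \left(3 + 8\right)^{2} = \frac{21}{\left(-3\right) \left(- \frac{1}{6}\right)} 11^{2} = 21 \frac{1}{\frac{1}{2}} \cdot 121 = 21 \cdot 2 \cdot 121 = 42 \cdot 121 = 5082$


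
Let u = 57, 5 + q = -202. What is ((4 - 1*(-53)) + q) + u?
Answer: -93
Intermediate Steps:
q = -207 (q = -5 - 202 = -207)
((4 - 1*(-53)) + q) + u = ((4 - 1*(-53)) - 207) + 57 = ((4 + 53) - 207) + 57 = (57 - 207) + 57 = -150 + 57 = -93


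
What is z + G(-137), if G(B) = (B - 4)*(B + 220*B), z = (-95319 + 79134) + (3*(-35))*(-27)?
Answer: 4255707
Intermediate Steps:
z = -13350 (z = -16185 - 105*(-27) = -16185 + 2835 = -13350)
G(B) = 221*B*(-4 + B) (G(B) = (-4 + B)*(221*B) = 221*B*(-4 + B))
z + G(-137) = -13350 + 221*(-137)*(-4 - 137) = -13350 + 221*(-137)*(-141) = -13350 + 4269057 = 4255707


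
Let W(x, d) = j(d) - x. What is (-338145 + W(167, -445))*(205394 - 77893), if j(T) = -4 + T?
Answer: -43192366261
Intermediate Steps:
W(x, d) = -4 + d - x (W(x, d) = (-4 + d) - x = -4 + d - x)
(-338145 + W(167, -445))*(205394 - 77893) = (-338145 + (-4 - 445 - 1*167))*(205394 - 77893) = (-338145 + (-4 - 445 - 167))*127501 = (-338145 - 616)*127501 = -338761*127501 = -43192366261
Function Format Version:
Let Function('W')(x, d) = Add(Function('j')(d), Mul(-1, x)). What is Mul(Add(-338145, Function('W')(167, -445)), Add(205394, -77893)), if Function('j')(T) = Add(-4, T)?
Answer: -43192366261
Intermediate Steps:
Function('W')(x, d) = Add(-4, d, Mul(-1, x)) (Function('W')(x, d) = Add(Add(-4, d), Mul(-1, x)) = Add(-4, d, Mul(-1, x)))
Mul(Add(-338145, Function('W')(167, -445)), Add(205394, -77893)) = Mul(Add(-338145, Add(-4, -445, Mul(-1, 167))), Add(205394, -77893)) = Mul(Add(-338145, Add(-4, -445, -167)), 127501) = Mul(Add(-338145, -616), 127501) = Mul(-338761, 127501) = -43192366261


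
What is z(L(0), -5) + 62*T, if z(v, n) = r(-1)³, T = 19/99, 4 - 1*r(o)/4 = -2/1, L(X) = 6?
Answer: 1369754/99 ≈ 13836.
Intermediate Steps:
r(o) = 24 (r(o) = 16 - (-8)/1 = 16 - (-8) = 16 - 4*(-2) = 16 + 8 = 24)
T = 19/99 (T = 19*(1/99) = 19/99 ≈ 0.19192)
z(v, n) = 13824 (z(v, n) = 24³ = 13824)
z(L(0), -5) + 62*T = 13824 + 62*(19/99) = 13824 + 1178/99 = 1369754/99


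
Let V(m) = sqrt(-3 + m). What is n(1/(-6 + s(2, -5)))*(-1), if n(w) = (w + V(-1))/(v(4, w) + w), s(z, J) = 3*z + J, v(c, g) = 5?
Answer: 1/24 - 5*I/12 ≈ 0.041667 - 0.41667*I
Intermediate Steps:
s(z, J) = J + 3*z
n(w) = (w + 2*I)/(5 + w) (n(w) = (w + sqrt(-3 - 1))/(5 + w) = (w + sqrt(-4))/(5 + w) = (w + 2*I)/(5 + w))
n(1/(-6 + s(2, -5)))*(-1) = ((1/(-6 + (-5 + 3*2)) + 2*I)/(5 + 1/(-6 + (-5 + 3*2))))*(-1) = ((1/(-6 + (-5 + 6)) + 2*I)/(5 + 1/(-6 + (-5 + 6))))*(-1) = ((1/(-6 + 1) + 2*I)/(5 + 1/(-6 + 1)))*(-1) = ((1/(-5) + 2*I)/(5 + 1/(-5)))*(-1) = ((-1/5 + 2*I)/(5 - 1/5))*(-1) = ((-1/5 + 2*I)/(24/5))*(-1) = (5*(-1/5 + 2*I)/24)*(-1) = (-1/24 + 5*I/12)*(-1) = 1/24 - 5*I/12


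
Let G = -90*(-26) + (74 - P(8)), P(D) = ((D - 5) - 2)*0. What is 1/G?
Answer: 1/2414 ≈ 0.00041425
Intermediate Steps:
P(D) = 0 (P(D) = ((-5 + D) - 2)*0 = (-7 + D)*0 = 0)
G = 2414 (G = -90*(-26) + (74 - 1*0) = 2340 + (74 + 0) = 2340 + 74 = 2414)
1/G = 1/2414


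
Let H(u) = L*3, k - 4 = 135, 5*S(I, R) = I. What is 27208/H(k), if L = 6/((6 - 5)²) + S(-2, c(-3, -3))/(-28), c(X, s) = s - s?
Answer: 1904560/1263 ≈ 1508.0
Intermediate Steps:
c(X, s) = 0
S(I, R) = I/5
L = 421/70 (L = 6/((6 - 5)²) + ((⅕)*(-2))/(-28) = 6/(1²) - ⅖*(-1/28) = 6/1 + 1/70 = 6*1 + 1/70 = 6 + 1/70 = 421/70 ≈ 6.0143)
k = 139 (k = 4 + 135 = 139)
H(u) = 1263/70 (H(u) = (421/70)*3 = 1263/70)
27208/H(k) = 27208/(1263/70) = 27208*(70/1263) = 1904560/1263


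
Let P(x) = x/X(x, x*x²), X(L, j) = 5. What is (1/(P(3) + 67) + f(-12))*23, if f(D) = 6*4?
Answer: 186691/338 ≈ 552.34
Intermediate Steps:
f(D) = 24
P(x) = x/5
(1/(P(3) + 67) + f(-12))*23 = (1/((⅕)*3 + 67) + 24)*23 = (1/(⅗ + 67) + 24)*23 = (1/(338/5) + 24)*23 = (5/338 + 24)*23 = (8117/338)*23 = 186691/338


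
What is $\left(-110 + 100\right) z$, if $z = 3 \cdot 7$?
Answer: $-210$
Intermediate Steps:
$z = 21$
$\left(-110 + 100\right) z = \left(-110 + 100\right) 21 = \left(-10\right) 21 = -210$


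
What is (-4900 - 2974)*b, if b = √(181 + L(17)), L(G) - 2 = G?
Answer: -78740*√2 ≈ -1.1136e+5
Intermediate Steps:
L(G) = 2 + G
b = 10*√2 (b = √(181 + (2 + 17)) = √(181 + 19) = √200 = 10*√2 ≈ 14.142)
(-4900 - 2974)*b = (-4900 - 2974)*(10*√2) = -78740*√2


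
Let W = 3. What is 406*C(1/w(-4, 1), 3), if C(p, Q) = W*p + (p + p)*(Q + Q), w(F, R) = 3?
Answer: 2030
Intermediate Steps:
C(p, Q) = 3*p + 4*Q*p (C(p, Q) = 3*p + (p + p)*(Q + Q) = 3*p + (2*p)*(2*Q) = 3*p + 4*Q*p)
406*C(1/w(-4, 1), 3) = 406*((3 + 4*3)/3) = 406*((3 + 12)/3) = 406*((1/3)*15) = 406*5 = 2030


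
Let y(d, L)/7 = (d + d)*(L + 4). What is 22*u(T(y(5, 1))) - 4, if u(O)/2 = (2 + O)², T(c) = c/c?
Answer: 392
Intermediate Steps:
y(d, L) = 14*d*(4 + L) (y(d, L) = 7*((d + d)*(L + 4)) = 7*((2*d)*(4 + L)) = 7*(2*d*(4 + L)) = 14*d*(4 + L))
T(c) = 1
u(O) = 2*(2 + O)²
22*u(T(y(5, 1))) - 4 = 22*(2*(2 + 1)²) - 4 = 22*(2*3²) - 4 = 22*(2*9) - 4 = 22*18 - 4 = 396 - 4 = 392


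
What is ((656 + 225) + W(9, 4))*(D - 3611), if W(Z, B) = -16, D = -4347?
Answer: -6883670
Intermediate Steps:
((656 + 225) + W(9, 4))*(D - 3611) = ((656 + 225) - 16)*(-4347 - 3611) = (881 - 16)*(-7958) = 865*(-7958) = -6883670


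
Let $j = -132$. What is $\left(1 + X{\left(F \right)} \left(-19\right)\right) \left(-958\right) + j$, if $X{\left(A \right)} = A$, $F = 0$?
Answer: $-1090$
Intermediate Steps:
$\left(1 + X{\left(F \right)} \left(-19\right)\right) \left(-958\right) + j = \left(1 + 0 \left(-19\right)\right) \left(-958\right) - 132 = \left(1 + 0\right) \left(-958\right) - 132 = 1 \left(-958\right) - 132 = -958 - 132 = -1090$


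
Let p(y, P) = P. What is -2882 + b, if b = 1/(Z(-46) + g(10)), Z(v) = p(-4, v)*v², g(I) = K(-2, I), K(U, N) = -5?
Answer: -280536763/97341 ≈ -2882.0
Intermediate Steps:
g(I) = -5
Z(v) = v³ (Z(v) = v*v² = v³)
b = -1/97341 (b = 1/((-46)³ - 5) = 1/(-97336 - 5) = 1/(-97341) = -1/97341 ≈ -1.0273e-5)
-2882 + b = -2882 - 1/97341 = -280536763/97341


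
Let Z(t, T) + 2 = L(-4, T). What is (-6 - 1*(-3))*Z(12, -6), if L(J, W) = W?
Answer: 24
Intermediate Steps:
Z(t, T) = -2 + T
(-6 - 1*(-3))*Z(12, -6) = (-6 - 1*(-3))*(-2 - 6) = (-6 + 3)*(-8) = -3*(-8) = 24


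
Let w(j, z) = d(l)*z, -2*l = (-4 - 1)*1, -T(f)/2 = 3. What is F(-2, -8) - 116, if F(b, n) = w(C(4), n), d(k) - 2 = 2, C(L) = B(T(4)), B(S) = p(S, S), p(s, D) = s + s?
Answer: -148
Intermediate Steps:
T(f) = -6 (T(f) = -2*3 = -6)
p(s, D) = 2*s
l = 5/2 (l = -(-4 - 1)/2 = -(-5)/2 = -½*(-5) = 5/2 ≈ 2.5000)
B(S) = 2*S
C(L) = -12 (C(L) = 2*(-6) = -12)
d(k) = 4 (d(k) = 2 + 2 = 4)
w(j, z) = 4*z
F(b, n) = 4*n
F(-2, -8) - 116 = 4*(-8) - 116 = -32 - 116 = -148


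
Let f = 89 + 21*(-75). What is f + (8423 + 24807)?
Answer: 31744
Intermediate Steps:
f = -1486 (f = 89 - 1575 = -1486)
f + (8423 + 24807) = -1486 + (8423 + 24807) = -1486 + 33230 = 31744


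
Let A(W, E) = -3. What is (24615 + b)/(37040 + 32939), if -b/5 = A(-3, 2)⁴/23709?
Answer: 194532210/553044037 ≈ 0.35175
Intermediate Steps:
b = -135/7903 (b = -5*(-3)⁴/23709 = -405/23709 = -5*27/7903 = -135/7903 ≈ -0.017082)
(24615 + b)/(37040 + 32939) = (24615 - 135/7903)/(37040 + 32939) = (194532210/7903)/69979 = (194532210/7903)*(1/69979) = 194532210/553044037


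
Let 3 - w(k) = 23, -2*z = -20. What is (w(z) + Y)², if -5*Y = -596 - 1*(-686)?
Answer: 1444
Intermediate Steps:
z = 10 (z = -½*(-20) = 10)
w(k) = -20 (w(k) = 3 - 1*23 = 3 - 23 = -20)
Y = -18 (Y = -(-596 - 1*(-686))/5 = -(-596 + 686)/5 = -⅕*90 = -18)
(w(z) + Y)² = (-20 - 18)² = (-38)² = 1444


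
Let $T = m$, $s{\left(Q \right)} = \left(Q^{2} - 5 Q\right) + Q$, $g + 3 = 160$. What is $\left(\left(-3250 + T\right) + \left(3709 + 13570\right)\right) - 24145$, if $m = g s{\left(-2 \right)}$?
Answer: $-8232$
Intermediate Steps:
$g = 157$ ($g = -3 + 160 = 157$)
$s{\left(Q \right)} = Q^{2} - 4 Q$
$m = 1884$ ($m = 157 \left(- 2 \left(-4 - 2\right)\right) = 157 \left(\left(-2\right) \left(-6\right)\right) = 157 \cdot 12 = 1884$)
$T = 1884$
$\left(\left(-3250 + T\right) + \left(3709 + 13570\right)\right) - 24145 = \left(\left(-3250 + 1884\right) + \left(3709 + 13570\right)\right) - 24145 = \left(-1366 + 17279\right) - 24145 = 15913 - 24145 = -8232$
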